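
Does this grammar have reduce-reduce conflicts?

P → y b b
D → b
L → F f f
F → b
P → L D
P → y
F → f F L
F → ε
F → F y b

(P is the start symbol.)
A reduce-reduce conflict occurs when an LR(0) state has two complete items [A → α .] and [B → β .] — both call for a reduction, and with no lookahead the parser cannot choose between them.

Augment with P' → P and build the canonical LR(0) collection (I0 = CLOSURE({[P' → . P]}), then GOTO on every symbol after a dot until no new states appear). It has 17 states:
  I0: { [F → . F y b], [F → . b], [F → . f F L], [F → .], [L → . F f f], [P → . L D], [P → . y b b], [P → . y], [P' → . P] }  — shift, reduce
  I1: { [F → F . y b], [L → F . f f] }  — shift
  I2: { [D → . b], [P → L . D] }  — shift
  I3: { [P' → P .] }  — accept
  I4: { [F → b .] }  — reduce
  I5: { [F → . F y b], [F → . b], [F → . f F L], [F → .], [F → f . F L] }  — shift, reduce
  I6: { [P → y . b b], [P → y .] }  — shift, reduce
  I7: { [P → y b . b] }  — shift
  I8: { [P → y b b .] }  — reduce
  I9: { [F → . F y b], [F → . b], [F → . f F L], [F → .], [F → F . y b], [F → f F . L], [L → . F f f] }  — shift, reduce
  I10: { [F → f F L .] }  — reduce
  I11: { [F → F y . b] }  — shift
  I12: { [F → F y b .] }  — reduce
  I13: { [P → L D .] }  — reduce
  I14: { [D → b .] }  — reduce
  I15: { [L → F f . f] }  — shift
  I16: { [L → F f f .] }  — reduce

No state contains more than one complete item.

Answer: No reduce-reduce conflicts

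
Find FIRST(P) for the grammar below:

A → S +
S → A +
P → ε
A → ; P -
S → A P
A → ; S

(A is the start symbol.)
To compute FIRST(P), examine every production with P on the left-hand side, reading each right-hand side left to right until a non-nullable symbol is reached.

From P → ε:
  - ε-production, so ε ∈ FIRST(P)

Collecting: FIRST(P) = { ε }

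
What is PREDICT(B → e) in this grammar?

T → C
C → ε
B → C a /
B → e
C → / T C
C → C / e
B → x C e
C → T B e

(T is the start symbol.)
{ 'e' }

PREDICT(B → e) = (FIRST(RHS) \ {ε}) ∪ (FOLLOW(B) if ε ∈ FIRST(RHS), i.e. RHS ⇒* ε)
FIRST(e) = { 'e' }
ε ∉ FIRST(e), so FOLLOW(B) is not added.
PREDICT(B → e) = { 'e' }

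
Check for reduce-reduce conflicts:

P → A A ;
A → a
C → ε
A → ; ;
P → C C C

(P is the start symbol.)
Augment with P' → P and build the canonical LR(0) collection (I0 = CLOSURE({[P' → . P]}), then GOTO on every symbol after a dot until no new states appear). It has 11 states:
  I0: { [A → . ; ;], [A → . a], [C → .], [P → . A A ;], [P → . C C C], [P' → . P] }  — shift, reduce
  I1: { [A → ; . ;] }  — shift
  I2: { [A → . ; ;], [A → . a], [P → A . A ;] }  — shift
  I3: { [C → .], [P → C . C C] }  — reduce
  I4: { [P' → P .] }  — accept
  I5: { [A → a .] }  — reduce
  I6: { [C → .], [P → C C . C] }  — reduce
  I7: { [P → C C C .] }  — reduce
  I8: { [P → A A . ;] }  — shift
  I9: { [P → A A ; .] }  — reduce
  I10: { [A → ; ; .] }  — reduce

No state contains more than one complete item.

Answer: No reduce-reduce conflicts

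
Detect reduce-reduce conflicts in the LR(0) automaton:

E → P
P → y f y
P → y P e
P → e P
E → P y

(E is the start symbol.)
No reduce-reduce conflicts

A reduce-reduce conflict occurs when an LR(0) state has two complete items [A → α .] and [B → β .] — both call for a reduction, and with no lookahead the parser cannot choose between them.

Augment with E' → E and build the canonical LR(0) collection (I0 = CLOSURE({[E' → . E]}), then GOTO on every symbol after a dot until no new states appear). It has 11 states:
  I0: { [E → . P y], [E → . P], [E' → . E], [P → . e P], [P → . y P e], [P → . y f y] }  — shift
  I1: { [E' → E .] }  — accept
  I2: { [E → P . y], [E → P .] }  — shift, reduce
  I3: { [P → . e P], [P → . y P e], [P → . y f y], [P → e . P] }  — shift
  I4: { [P → . e P], [P → . y P e], [P → . y f y], [P → y . P e], [P → y . f y] }  — shift
  I5: { [P → y P . e] }  — shift
  I6: { [P → y f . y] }  — shift
  I7: { [P → y f y .] }  — reduce
  I8: { [P → y P e .] }  — reduce
  I9: { [P → e P .] }  — reduce
  I10: { [E → P y .] }  — reduce

No state contains more than one complete item.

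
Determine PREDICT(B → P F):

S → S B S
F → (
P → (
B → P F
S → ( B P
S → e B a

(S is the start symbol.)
{ '(' }

PREDICT(B → P F) = (FIRST(RHS) \ {ε}) ∪ (FOLLOW(B) if ε ∈ FIRST(RHS), i.e. RHS ⇒* ε)
FIRST(P) = { '(' }
FIRST(P F) = { '(' }
ε ∉ FIRST(P F), so FOLLOW(B) is not added.
PREDICT(B → P F) = { '(' }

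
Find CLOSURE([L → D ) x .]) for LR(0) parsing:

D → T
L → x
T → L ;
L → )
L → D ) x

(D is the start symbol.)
To compute CLOSURE, for each item [A → α.Bβ] where B is a non-terminal, add [B → .γ] for all productions B → γ; repeat for the newly added items until nothing changes.

Start with: [L → D ) x .]
The dot is at the end, so nothing is added.

CLOSURE = { [L → D ) x .] }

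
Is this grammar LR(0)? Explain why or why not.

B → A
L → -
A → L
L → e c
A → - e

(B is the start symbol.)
No. Shift-reduce conflict between [L → - .] and [A → - . e]

A grammar is LR(0) if no state in the canonical LR(0) collection has:
  - both a shift item (dot before a terminal) and a complete item (shift-reduce conflict), or
  - two or more complete items (reduce-reduce conflict; the accept item [B' → B .] counts as a complete item here).

Augment with B' → B and build the canonical LR(0) collection (I0 = CLOSURE({[B' → . B]}), then GOTO on every symbol after a dot until no new states appear). It has 8 states:
  I0: { [A → . - e], [A → . L], [B → . A], [B' → . B], [L → . -], [L → . e c] }  — shift
  I1: { [A → - . e], [L → - .] }  — shift, reduce
  I2: { [B → A .] }  — reduce
  I3: { [B' → B .] }  — accept
  I4: { [A → L .] }  — reduce
  I5: { [L → e . c] }  — shift
  I6: { [L → e c .] }  — reduce
  I7: { [A → - e .] }  — reduce

Conflict in state I1:
  Shift-reduce conflict between [L → - .] and [A → - . e]
So the grammar is NOT LR(0).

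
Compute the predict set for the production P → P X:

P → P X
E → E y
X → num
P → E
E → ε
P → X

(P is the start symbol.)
{ 'num', 'y' }

PREDICT(P → P X) = (FIRST(RHS) \ {ε}) ∪ (FOLLOW(P) if ε ∈ FIRST(RHS), i.e. RHS ⇒* ε)
FIRST(P) = { 'num', 'y', ε }
FIRST(X) = { 'num' }
FIRST(P X) = { 'num', 'y' }
ε ∉ FIRST(P X), so FOLLOW(P) is not added.
PREDICT(P → P X) = { 'num', 'y' }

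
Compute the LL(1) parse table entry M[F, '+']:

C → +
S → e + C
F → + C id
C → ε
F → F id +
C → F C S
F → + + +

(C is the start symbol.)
To find M[F, '+'], we find productions for F where '+' is in the predict set (PREDICT(N → α) = (FIRST(α) \ {ε}) ∪ (FOLLOW(N) if α ⇒* ε)).

Relevant sets:
  FIRST(F) = { '+' }

F → + C id: PREDICT = { '+' }
  '+' is in predict set, so this production goes in M[F, '+']
F → F id +: PREDICT = { '+' }
  '+' is in predict set, so this production goes in M[F, '+']
F → + + +: PREDICT = { '+' }
  '+' is in predict set, so this production goes in M[F, '+']

M[F, '+'] = F → + C id, F → F id +, F → + + +  (a multiply-defined cell — the grammar is not LL(1))

Answer: F → + C id, F → F id +, F → + + +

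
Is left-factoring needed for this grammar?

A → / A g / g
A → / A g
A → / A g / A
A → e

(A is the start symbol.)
Yes, A has productions with common prefix '/ A g'

Left-factoring is needed when two productions for the same non-terminal
share a common prefix on the right-hand side.

Productions for A:
  A → / A g / g
  A → / A g
  A → / A g / A
  A → e

Found common prefix '/ A g' in productions for A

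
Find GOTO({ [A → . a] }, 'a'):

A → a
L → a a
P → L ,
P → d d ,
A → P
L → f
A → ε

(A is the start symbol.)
{ [A → a .] }

GOTO(I, 'a') = CLOSURE({ [A → αX.β] : [A → α.Xβ] ∈ I, X = 'a' })

Items with dot before 'a', with the dot advanced:
  [A → . a] → [A → a .]
Closure adds nothing (no advanced item has the dot before a non-terminal).

GOTO = { [A → a .] }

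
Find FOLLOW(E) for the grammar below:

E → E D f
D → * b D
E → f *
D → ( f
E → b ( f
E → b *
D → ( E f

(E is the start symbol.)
{ $, '(', '*', 'f' }

E is the start symbol, so $ ∈ FOLLOW(E).
In E → E D f: E is followed by D f, add FIRST(D f) \ {ε} = { '(', '*' }
In D → ( E f: E is followed by f, add FIRST(f) \ {ε} = { 'f' }

Taking the union: FOLLOW(E) = { $, '(', '*', 'f' }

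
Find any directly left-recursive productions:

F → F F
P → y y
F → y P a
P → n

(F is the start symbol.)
Yes, F is left-recursive

F → F F: LEFT RECURSIVE (starts with F)
P → y y: starts with y
F → y P a: starts with y
P → n: starts with n

The grammar has direct left recursion on: F.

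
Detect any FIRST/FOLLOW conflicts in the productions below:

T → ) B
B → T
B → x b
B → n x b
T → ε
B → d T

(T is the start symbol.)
Nullable non-terminals: B, T.
FIRST sets used below: FIRST(T) = { ')', ε }

B: nullable alternative(s) B → T; FOLLOW(B) = { $ }
  B → T: FIRST \ {ε} = { ')' } — this is the only nullable alternative, skip
  B → x b: FIRST \ {ε} = { 'x' } — disjoint from FOLLOW(B)
  B → n x b: FIRST \ {ε} = { 'n' } — disjoint from FOLLOW(B)
  B → d T: FIRST \ {ε} = { 'd' } — disjoint from FOLLOW(B)

T: nullable alternative(s) T → ε; FOLLOW(T) = { $ }
  T → ) B: FIRST \ {ε} = { ')' } — disjoint from FOLLOW(T)
  T → ε: FIRST \ {ε} = { } — this is the only nullable alternative, skip

No FIRST/FOLLOW conflicts found.

Answer: No FIRST/FOLLOW conflicts.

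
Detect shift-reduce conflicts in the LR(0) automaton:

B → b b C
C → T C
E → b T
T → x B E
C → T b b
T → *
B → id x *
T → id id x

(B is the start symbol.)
No shift-reduce conflicts

A shift-reduce conflict occurs when an LR(0) state has both:
  - a complete (reduce) item [A → α .] (dot at the end), and
  - a shift item [B → β . c γ] (dot before a terminal).

Augment with B' → B and build the canonical LR(0) collection (I0 = CLOSURE({[B' → . B]}), then GOTO on every symbol after a dot until no new states appear). It has 21 states:
  I0: { [B → . b b C], [B → . id x *], [B' → . B] }  — shift
  I1: { [B' → B .] }  — accept
  I2: { [B → b . b C] }  — shift
  I3: { [B → id . x *] }  — shift
  I4: { [B → id x . *] }  — shift
  I5: { [B → id x * .] }  — reduce
  I6: { [B → b b . C], [C → . T C], [C → . T b b], [T → . *], [T → . id id x], [T → . x B E] }  — shift
  I7: { [T → * .] }  — reduce
  I8: { [B → b b C .] }  — reduce
  I9: { [C → . T C], [C → . T b b], [C → T . C], [C → T . b b], [T → . *], [T → . id id x], [T → . x B E] }  — shift
  I10: { [T → id . id x] }  — shift
  I11: { [B → . b b C], [B → . id x *], [T → x . B E] }  — shift
  I12: { [E → . b T], [T → x B . E] }  — shift
  I13: { [T → x B E .] }  — reduce
  I14: { [E → b . T], [T → . *], [T → . id id x], [T → . x B E] }  — shift
  I15: { [E → b T .] }  — reduce
  I16: { [T → id id . x] }  — shift
  I17: { [T → id id x .] }  — reduce
  I18: { [C → T C .] }  — reduce
  I19: { [C → T b . b] }  — shift
  I20: { [C → T b b .] }  — reduce

No state contains both a complete item and a shift item.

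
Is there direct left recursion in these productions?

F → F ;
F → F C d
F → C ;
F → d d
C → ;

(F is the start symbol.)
Yes, F is left-recursive

Direct left recursion occurs when N → N α for some non-terminal N (the right-hand side begins with the left-hand side itself).

F → F ;: LEFT RECURSIVE (starts with F)
F → F C d: LEFT RECURSIVE (starts with F)
F → C ;: starts with C
F → d d: starts with d
C → ;: starts with ';'

The grammar has direct left recursion on: F.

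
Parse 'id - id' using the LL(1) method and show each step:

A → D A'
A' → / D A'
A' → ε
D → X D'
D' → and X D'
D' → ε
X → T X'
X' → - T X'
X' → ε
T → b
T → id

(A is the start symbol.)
Stack is shown with the top on the left.

Stack           Input      Action
---------------------------------
A $             id - id $  output A → D A'
D A' $          id - id $  output D → X D'
X D' A' $       id - id $  output X → T X'
T X' D' A' $    id - id $  output T → id
id X' D' A' $   id - id $  match 'id'
X' D' A' $      - id $     output X' → - T X'
- T X' D' A' $  - id $     match '-'
T X' D' A' $    id $       output T → id
id X' D' A' $   id $       match 'id'
X' D' A' $      $          output X' → ε
D' A' $         $          output D' → ε
A' $            $          output A' → ε
$               $          accept

The string is accepted.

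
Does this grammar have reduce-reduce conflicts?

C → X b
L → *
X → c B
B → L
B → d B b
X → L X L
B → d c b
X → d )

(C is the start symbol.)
A reduce-reduce conflict occurs when an LR(0) state has two complete items [A → α .] and [B → β .] — both call for a reduction, and with no lookahead the parser cannot choose between them.

Augment with C' → C and build the canonical LR(0) collection (I0 = CLOSURE({[C' → . C]}), then GOTO on every symbol after a dot until no new states appear). It has 18 states:
  I0: { [C → . X b], [C' → . C], [L → . *], [X → . L X L], [X → . c B], [X → . d )] }  — shift
  I1: { [L → * .] }  — reduce
  I2: { [C' → C .] }  — accept
  I3: { [L → . *], [X → . L X L], [X → . c B], [X → . d )], [X → L . X L] }  — shift
  I4: { [C → X . b] }  — shift
  I5: { [B → . L], [B → . d B b], [B → . d c b], [L → . *], [X → c . B] }  — shift
  I6: { [X → d . )] }  — shift
  I7: { [X → d ) .] }  — reduce
  I8: { [X → c B .] }  — reduce
  I9: { [B → L .] }  — reduce
  I10: { [B → . L], [B → . d B b], [B → . d c b], [B → d . B b], [B → d . c b], [L → . *] }  — shift
  I11: { [B → d B . b] }  — shift
  I12: { [B → d c . b] }  — shift
  I13: { [B → d c b .] }  — reduce
  I14: { [B → d B b .] }  — reduce
  I15: { [C → X b .] }  — reduce
  I16: { [L → . *], [X → L X . L] }  — shift
  I17: { [X → L X L .] }  — reduce

No state contains more than one complete item.

Answer: No reduce-reduce conflicts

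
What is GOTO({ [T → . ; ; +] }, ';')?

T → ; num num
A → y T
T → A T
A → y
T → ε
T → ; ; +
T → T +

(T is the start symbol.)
GOTO(I, ';') = CLOSURE({ [A → αX.β] : [A → α.Xβ] ∈ I, X = ';' })

Items with dot before ';', with the dot advanced:
  [T → . ; ; +] → [T → ; . ; +]
Closure adds nothing (no advanced item has the dot before a non-terminal).

GOTO = { [T → ; . ; +] }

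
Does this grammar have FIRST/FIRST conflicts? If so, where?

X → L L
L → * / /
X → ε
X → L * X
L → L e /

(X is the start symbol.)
FIRST sets of the non-terminals at (or reachable through a nullable prefix from) the front of some alternative:
  FIRST(L) = { '*' }

Productions for X:
  X → L L: FIRST = { '*' }
  X → ε: FIRST = { ε }
  X → L * X: FIRST = { '*' }
Productions for L:
  L → * / /: FIRST = { '*' }
  L → L e /: FIRST = { '*' }

Conflict for X: X → L L and X → L * X
  Overlap: { '*' }
Conflict for L: L → * / / and L → L e /
  Overlap: { '*' }

Answer: Yes. X → L L / X → L '*' X on { '*' }; L → '*' '/' '/' / L → L e '/' on { '*' }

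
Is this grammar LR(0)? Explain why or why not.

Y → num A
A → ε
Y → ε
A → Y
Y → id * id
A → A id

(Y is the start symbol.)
No. Shift-reduce conflict between [Y → .] and [Y → . id * id]

A grammar is LR(0) if no state in the canonical LR(0) collection has:
  - both a shift item (dot before a terminal) and a complete item (shift-reduce conflict), or
  - two or more complete items (reduce-reduce conflict; the accept item [Y' → Y .] counts as a complete item here).

Augment with Y' → Y and build the canonical LR(0) collection (I0 = CLOSURE({[Y' → . Y]}), then GOTO on every symbol after a dot until no new states appear). It has 9 states:
  I0: { [Y → . id * id], [Y → . num A], [Y → .], [Y' → . Y] }  — shift, reduce
  I1: { [Y' → Y .] }  — accept
  I2: { [Y → id . * id] }  — shift
  I3: { [A → . A id], [A → . Y], [A → .], [Y → . id * id], [Y → . num A], [Y → .], [Y → num . A] }  — shift, 2 reduces
  I4: { [A → A . id], [Y → num A .] }  — shift, reduce
  I5: { [A → Y .] }  — reduce
  I6: { [A → A id .] }  — reduce
  I7: { [Y → id * . id] }  — shift
  I8: { [Y → id * id .] }  — reduce

Conflict in state I0:
  Shift-reduce conflict between [Y → .] and [Y → . id * id]
So the grammar is NOT LR(0).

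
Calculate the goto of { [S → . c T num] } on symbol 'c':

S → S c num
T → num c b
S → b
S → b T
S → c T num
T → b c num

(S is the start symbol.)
{ [S → c . T num], [T → . b c num], [T → . num c b] }

GOTO(I, 'c') = CLOSURE({ [A → αX.β] : [A → α.Xβ] ∈ I, X = 'c' })

Items with dot before 'c', with the dot advanced:
  [S → . c T num] → [S → c . T num]
Closure of the advanced items:
  [S → c . T num] has the dot before T: add [T → . num c b], [T → . b c num]

GOTO = { [S → c . T num], [T → . b c num], [T → . num c b] }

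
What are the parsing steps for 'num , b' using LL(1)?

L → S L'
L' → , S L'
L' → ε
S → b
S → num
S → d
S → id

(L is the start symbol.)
Stack is shown with the top on the left.

Stack     Input      Action
---------------------------
L $       num , b $  output L → S L'
S L' $    num , b $  output S → num
num L' $  num , b $  match 'num'
L' $      , b $      output L' → , S L'
, S L' $  , b $      match ','
S L' $    b $        output S → b
b L' $    b $        match 'b'
L' $      $          output L' → ε
$         $          accept

The string is accepted.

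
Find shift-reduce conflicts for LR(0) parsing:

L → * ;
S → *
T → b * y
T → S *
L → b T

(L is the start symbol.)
No shift-reduce conflicts

Augment with L' → L and build the canonical LR(0) collection (I0 = CLOSURE({[L' → . L]}), then GOTO on every symbol after a dot until no new states appear). It has 12 states:
  I0: { [L → . * ;], [L → . b T], [L' → . L] }  — shift
  I1: { [L → * . ;] }  — shift
  I2: { [L' → L .] }  — accept
  I3: { [L → b . T], [S → . *], [T → . S *], [T → . b * y] }  — shift
  I4: { [S → * .] }  — reduce
  I5: { [T → S . *] }  — shift
  I6: { [L → b T .] }  — reduce
  I7: { [T → b . * y] }  — shift
  I8: { [T → b * . y] }  — shift
  I9: { [T → b * y .] }  — reduce
  I10: { [T → S * .] }  — reduce
  I11: { [L → * ; .] }  — reduce

No state contains both a complete item and a shift item.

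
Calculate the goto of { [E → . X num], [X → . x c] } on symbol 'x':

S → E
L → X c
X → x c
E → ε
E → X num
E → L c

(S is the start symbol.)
GOTO(I, 'x') = CLOSURE({ [A → αX.β] : [A → α.Xβ] ∈ I, X = 'x' })

Items with dot before 'x', with the dot advanced:
  [X → . x c] → [X → x . c]
Closure adds nothing (no advanced item has the dot before a non-terminal).

GOTO = { [X → x . c] }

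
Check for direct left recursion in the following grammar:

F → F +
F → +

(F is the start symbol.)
Direct left recursion occurs when N → N α for some non-terminal N (the right-hand side begins with the left-hand side itself).

F → F +: LEFT RECURSIVE (starts with F)
F → +: starts with '+'

The grammar has direct left recursion on: F.

Answer: Yes, F is left-recursive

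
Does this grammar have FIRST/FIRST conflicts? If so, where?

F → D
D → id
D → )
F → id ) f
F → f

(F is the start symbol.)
A FIRST/FIRST conflict occurs when two productions N → α and N → β for the same non-terminal have FIRST(α) ∩ FIRST(β) ≠ ∅ (with ε ∈ FIRST of a nullable right-hand side, so two nullable alternatives also conflict).

FIRST sets of the non-terminals at (or reachable through a nullable prefix from) the front of some alternative:
  FIRST(D) = { ')', 'id' }

Productions for F:
  F → D: FIRST = { ')', 'id' }
  F → id ) f: FIRST = { 'id' }
  F → f: FIRST = { 'f' }
Productions for D:
  D → id: FIRST = { 'id' }
  D → ): FIRST = { ')' }

Conflict for F: F → D and F → id ) f
  Overlap: { 'id' }

Answer: Yes. F → D / F → id ')' f on { 'id' }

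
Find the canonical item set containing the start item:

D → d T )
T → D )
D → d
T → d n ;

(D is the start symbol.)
{ [D → . d T )], [D → . d], [D' → . D] }

First, augment the grammar with D' → D
I₀ = CLOSURE({ [D' → . D] }):
  [D' → . D] has the dot before D: add [D → . d T )], [D → . d]
No further items can be added.

I₀ = { [D → . d T )], [D → . d], [D' → . D] }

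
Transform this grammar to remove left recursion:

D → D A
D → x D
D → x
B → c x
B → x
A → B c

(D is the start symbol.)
D → x D D'
D → x D'
D' → A D'
D' → ε
B → c x
B → x
A → B c

D is directly left-recursive. The standard transformation for
  A → A α₁ | ... | A α_m | β₁ | ... | β_n
is
  A  → β₁ A' | ... | β_n A'
  A' → α₁ A' | ... | α_m A' | ε

D → x D becomes D → x D D'
D → x becomes D → x D'
D → D A becomes D' → A D'
Add D' → ε

Productions for other non-terminals are unchanged:
  B → c x
  B → x
  A → B c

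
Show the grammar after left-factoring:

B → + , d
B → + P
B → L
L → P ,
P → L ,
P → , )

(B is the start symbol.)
Left-factoring transforms A → αβ₁ | αβ₂ into A → αA' and A' → β₁ | β₂
(α is the longest common prefix among the alternatives). Repeat until
no nonterminal has two alternatives with a common prefix.

Round 1: B has alternatives sharing prefix '+'. Introduce B': B → + B'
  Add: B' → , d
  Add: B' → P

No remaining common prefixes — done.

Resulting grammar:
B → + B'
B' → , d
B' → P
B → L
L → P ,
P → L ,
P → , )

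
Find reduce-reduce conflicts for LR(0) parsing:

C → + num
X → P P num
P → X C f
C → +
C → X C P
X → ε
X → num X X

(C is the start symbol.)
A reduce-reduce conflict occurs when an LR(0) state has two complete items [A → α .] and [B → β .] — both call for a reduction, and with no lookahead the parser cannot choose between them.

Augment with C' → C and build the canonical LR(0) collection (I0 = CLOSURE({[C' → . C]}), then GOTO on every symbol after a dot until no new states appear). It has 16 states:
  I0: { [C → . + num], [C → . +], [C → . X C P], [C' → . C], [P → . X C f], [X → . P P num], [X → . num X X], [X → .] }  — shift, reduce
  I1: { [C → + . num], [C → + .] }  — shift, reduce
  I2: { [C' → C .] }  — accept
  I3: { [P → . X C f], [X → . P P num], [X → . num X X], [X → .], [X → P . P num] }  — shift, reduce
  I4: { [C → . + num], [C → . +], [C → . X C P], [C → X . C P], [P → . X C f], [P → X . C f], [X → . P P num], [X → . num X X], [X → .] }  — shift, reduce
  I5: { [P → . X C f], [X → . P P num], [X → . num X X], [X → .], [X → num . X X] }  — shift, reduce
  I6: { [C → . + num], [C → . +], [C → . X C P], [P → . X C f], [P → X . C f], [X → . P P num], [X → . num X X], [X → .], [X → num X . X] }  — shift, reduce
  I7: { [P → X C . f] }  — shift
  I8: { [C → . + num], [C → . +], [C → . X C P], [C → X . C P], [P → . X C f], [P → X . C f], [X → . P P num], [X → . num X X], [X → .], [X → num X X .] }  — shift, 2 reduces
  I9: { [C → X C . P], [P → . X C f], [P → X C . f], [X → . P P num], [X → . num X X], [X → .] }  — shift, reduce
  I10: { [C → X C P .], [P → . X C f], [X → . P P num], [X → . num X X], [X → .], [X → P . P num] }  — shift, 2 reduces
  I11: { [C → . + num], [C → . +], [C → . X C P], [P → . X C f], [P → X . C f], [X → . P P num], [X → . num X X], [X → .] }  — shift, reduce
  I12: { [P → X C f .] }  — reduce
  I13: { [P → . X C f], [X → . P P num], [X → . num X X], [X → .], [X → P . P num], [X → P P . num] }  — shift, reduce
  I14: { [P → . X C f], [X → . P P num], [X → . num X X], [X → .], [X → P P num .], [X → num . X X] }  — shift, 2 reduces
  I15: { [C → + num .] }  — reduce

I8 contains complete items [X → .], [X → num X X .] — reduce-reduce conflict.
I10 contains complete items [C → X C P .], [X → .] — reduce-reduce conflict.
I14 contains complete items [X → .], [X → P P num .] — reduce-reduce conflict.

Answer: Yes — I8: [X → .] vs [X → num X X .]; I10: [C → X C P .] vs [X → .]; I14: [X → .] vs [X → P P num .]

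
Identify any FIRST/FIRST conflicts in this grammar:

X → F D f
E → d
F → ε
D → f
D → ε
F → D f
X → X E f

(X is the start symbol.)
A FIRST/FIRST conflict occurs when two productions N → α and N → β for the same non-terminal have FIRST(α) ∩ FIRST(β) ≠ ∅ (with ε ∈ FIRST of a nullable right-hand side, so two nullable alternatives also conflict).

FIRST sets of the non-terminals at (or reachable through a nullable prefix from) the front of some alternative:
  FIRST(F) = { 'f', ε }
  FIRST(D) = { 'f', ε }
  FIRST(X) = { 'f' }

Productions for X:
  X → F D f: FIRST = { 'f' }
  X → X E f: FIRST = { 'f' }
Productions for F:
  F → ε: FIRST = { ε }
  F → D f: FIRST = { 'f' }
Productions for D:
  D → f: FIRST = { 'f' }
  D → ε: FIRST = { ε }
E has only one production, so no FIRST/FIRST conflict is possible there.

Conflict for X: X → F D f and X → X E f
  Overlap: { 'f' }

Answer: Yes. X → F D f / X → X E f on { 'f' }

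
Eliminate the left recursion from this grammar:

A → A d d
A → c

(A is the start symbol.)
A is directly left-recursive. The standard transformation for
  A → A α₁ | ... | A α_m | β₁ | ... | β_n
is
  A  → β₁ A' | ... | β_n A'
  A' → α₁ A' | ... | α_m A' | ε

A → c becomes A → c A'
A → A d d becomes A' → d d A'
Add A' → ε

Resulting grammar:
A → c A'
A' → d d A'
A' → ε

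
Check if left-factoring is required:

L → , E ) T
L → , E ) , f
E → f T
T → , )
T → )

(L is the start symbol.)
Left-factoring is needed when two productions for the same non-terminal
share a common prefix on the right-hand side.

Productions for L:
  L → , E ) T
  L → , E ) , f
Productions for T:
  T → , )
  T → )

Found common prefix ', E )' in productions for L

Answer: Yes, L has productions with common prefix ', E )'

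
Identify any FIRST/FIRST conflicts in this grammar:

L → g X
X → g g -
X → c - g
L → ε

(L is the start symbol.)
Productions for L:
  L → g X: FIRST = { 'g' }
  L → ε: FIRST = { ε }
Productions for X:
  X → g g -: FIRST = { 'g' }
  X → c - g: FIRST = { 'c' }

All alternatives of each non-terminal have pairwise disjoint FIRST sets.

Answer: No FIRST/FIRST conflicts.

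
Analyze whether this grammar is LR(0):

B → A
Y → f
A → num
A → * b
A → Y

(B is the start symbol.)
Augment with B' → B and build the canonical LR(0) collection (I0 = CLOSURE({[B' → . B]}), then GOTO on every symbol after a dot until no new states appear). It has 8 states:
  I0: { [A → . * b], [A → . Y], [A → . num], [B → . A], [B' → . B], [Y → . f] }  — shift
  I1: { [A → * . b] }  — shift
  I2: { [B → A .] }  — reduce
  I3: { [B' → B .] }  — accept
  I4: { [A → Y .] }  — reduce
  I5: { [Y → f .] }  — reduce
  I6: { [A → num .] }  — reduce
  I7: { [A → * b .] }  — reduce

Every state is either a pure shift/goto state or contains exactly one complete item and nothing to shift — no conflicts. The grammar is LR(0).

Answer: Yes, the grammar is LR(0)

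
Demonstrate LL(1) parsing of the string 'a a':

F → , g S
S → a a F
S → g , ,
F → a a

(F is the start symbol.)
LL(1) parsing maintains a stack (initially the start symbol over $) and the input. At each step: if the stack top is a terminal, match it against the current input token; if it is a non-terminal N, replace it with the RHS of M[N, lookahead] (the unique production whose predict set contains the lookahead).

Stack is shown with the top on the left.

Stack  Input  Action
--------------------
F $    a a $  output F → a a
a a $  a a $  match 'a'
a $    a $    match 'a'
$      $      accept

The string is accepted.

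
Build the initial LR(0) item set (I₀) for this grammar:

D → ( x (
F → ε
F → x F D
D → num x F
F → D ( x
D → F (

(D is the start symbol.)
{ [D → . ( x (], [D → . F (], [D → . num x F], [D' → . D], [F → . D ( x], [F → . x F D], [F → .] }

First, augment the grammar with D' → D
I₀ = CLOSURE({ [D' → . D] }):
  [D' → . D] has the dot before D: add [D → . ( x (], [D → . num x F], [D → . F (]
  [D → . F (] has the dot before F: add [F → .], [F → . x F D], [F → . D ( x]
No further items can be added.

I₀ = { [D → . ( x (], [D → . F (], [D → . num x F], [D' → . D], [F → . D ( x], [F → . x F D], [F → .] }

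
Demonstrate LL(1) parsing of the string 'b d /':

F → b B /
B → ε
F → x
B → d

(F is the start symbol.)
LL(1) parsing maintains a stack (initially the start symbol over $) and the input. At each step: if the stack top is a terminal, match it against the current input token; if it is a non-terminal N, replace it with the RHS of M[N, lookahead] (the unique production whose predict set contains the lookahead).

Stack is shown with the top on the left.

Stack    Input    Action
------------------------
F $      b d / $  output F → b B /
b B / $  b d / $  match 'b'
B / $    d / $    output B → d
d / $    d / $    match 'd'
/ $      / $      match '/'
$        $        accept

The string is accepted.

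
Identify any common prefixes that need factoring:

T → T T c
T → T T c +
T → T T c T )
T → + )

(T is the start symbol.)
Yes, T has productions with common prefix 'T T c'

Left-factoring is needed when two productions for the same non-terminal
share a common prefix on the right-hand side.

Productions for T:
  T → T T c
  T → T T c +
  T → T T c T )
  T → + )

Found common prefix 'T T c' in productions for T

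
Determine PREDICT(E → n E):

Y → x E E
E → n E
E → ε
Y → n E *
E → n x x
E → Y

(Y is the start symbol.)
{ 'n' }

PREDICT(E → n E) = (FIRST(RHS) \ {ε}) ∪ (FOLLOW(E) if ε ∈ FIRST(RHS), i.e. RHS ⇒* ε)
FIRST(n E) = { 'n' }
ε ∉ FIRST(n E), so FOLLOW(E) is not added.
PREDICT(E → n E) = { 'n' }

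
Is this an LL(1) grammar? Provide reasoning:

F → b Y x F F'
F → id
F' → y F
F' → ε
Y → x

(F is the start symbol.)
Relevant sets:
  FOLLOW(F') = { $, 'y' }

For F:
  PREDICT(F → b Y x F F') = { 'b' }
  PREDICT(F → id) = { 'id' }
For F':
  PREDICT(F' → y F) = { 'y' }
  PREDICT(F' → ε) = { $, 'y' }
Y has a single production, so nothing to check there.

Conflict found: Predict set conflict for F': { 'y' }
The grammar is NOT LL(1).

Answer: No. Predict set conflict for F': { 'y' }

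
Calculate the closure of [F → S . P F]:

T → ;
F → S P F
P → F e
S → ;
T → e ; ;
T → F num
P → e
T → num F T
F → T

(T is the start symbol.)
{ [F → . S P F], [F → . T], [F → S . P F], [P → . F e], [P → . e], [S → . ;], [T → . ;], [T → . F num], [T → . e ; ;], [T → . num F T] }

Start with: [F → S . P F]
  [F → S . P F] has the dot before P: add [P → . F e], [P → . e]
  [P → . F e] has the dot before F: add [F → . S P F], [F → . T]
  [F → . S P F] has the dot before S: add [S → . ;]
  [F → . T] has the dot before T: add [T → . ;], [T → . e ; ;], [T → . F num], [T → . num F T]
No further items can be added.

CLOSURE = { [F → . S P F], [F → . T], [F → S . P F], [P → . F e], [P → . e], [S → . ;], [T → . ;], [T → . F num], [T → . e ; ;], [T → . num F T] }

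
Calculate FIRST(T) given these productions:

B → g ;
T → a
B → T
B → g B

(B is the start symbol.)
{ 'a' }

To compute FIRST(T), examine every production with T on the left-hand side, reading each right-hand side left to right until a non-nullable symbol is reached.

From T → a:
  - a is a terminal: add 'a' and stop

Collecting: FIRST(T) = { 'a' }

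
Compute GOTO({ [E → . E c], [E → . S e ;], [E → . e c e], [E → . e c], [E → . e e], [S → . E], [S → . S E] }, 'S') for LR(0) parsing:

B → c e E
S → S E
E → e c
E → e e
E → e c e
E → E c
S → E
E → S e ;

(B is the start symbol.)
GOTO(I, 'S') = CLOSURE({ [A → αX.β] : [A → α.Xβ] ∈ I, X = 'S' })

Items with dot before 'S', with the dot advanced:
  [E → . S e ;] → [E → S . e ;]
  [S → . S E] → [S → S . E]
Closure of the advanced items:
  [S → S . E] has the dot before E: add [E → . e c], [E → . e e], [E → . e c e], [E → . E c], [E → . S e ;]
  [E → . S e ;] has the dot before S: add [S → . S E], [S → . E]

GOTO = { [E → . E c], [E → . S e ;], [E → . e c e], [E → . e c], [E → . e e], [E → S . e ;], [S → . E], [S → . S E], [S → S . E] }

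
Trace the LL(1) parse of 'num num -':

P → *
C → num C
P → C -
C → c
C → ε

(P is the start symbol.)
LL(1) parsing maintains a stack (initially the start symbol over $) and the input. At each step: if the stack top is a terminal, match it against the current input token; if it is a non-terminal N, replace it with the RHS of M[N, lookahead] (the unique production whose predict set contains the lookahead).

Stack is shown with the top on the left.

Stack      Input        Action
------------------------------
P $        num num - $  output P → C -
C - $      num num - $  output C → num C
num C - $  num num - $  match 'num'
C - $      num - $      output C → num C
num C - $  num - $      match 'num'
C - $      - $          output C → ε
- $        - $          match '-'
$          $            accept

The string is accepted.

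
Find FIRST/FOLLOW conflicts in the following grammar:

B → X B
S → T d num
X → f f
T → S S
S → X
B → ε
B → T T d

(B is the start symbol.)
A FIRST/FOLLOW conflict occurs when a non-terminal N has a nullable alternative N → β (β ⇒* ε) and another alternative N → α with FIRST(α) ∩ FOLLOW(N) ≠ ∅: on such a lookahead the parser cannot decide between expanding α and letting N vanish via β.

Nullable non-terminals: B.
FIRST sets used below: FIRST(X) = { 'f' }, FIRST(T) = { 'f' }

B: nullable alternative(s) B → ε; FOLLOW(B) = { $ }
  B → X B: FIRST \ {ε} = { 'f' } — disjoint from FOLLOW(B)
  B → ε: FIRST \ {ε} = { } — this is the only nullable alternative, skip
  B → T T d: FIRST \ {ε} = { 'f' } — disjoint from FOLLOW(B)

S, T, X have no nullable alternative, so no FIRST/FOLLOW check is needed there.

No FIRST/FOLLOW conflicts found.

Answer: No FIRST/FOLLOW conflicts.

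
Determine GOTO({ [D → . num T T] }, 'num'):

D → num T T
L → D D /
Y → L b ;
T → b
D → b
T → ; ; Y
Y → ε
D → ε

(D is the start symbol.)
GOTO(I, 'num') = CLOSURE({ [A → αX.β] : [A → α.Xβ] ∈ I, X = 'num' })

Items with dot before 'num', with the dot advanced:
  [D → . num T T] → [D → num . T T]
Closure of the advanced items:
  [D → num . T T] has the dot before T: add [T → . b], [T → . ; ; Y]

GOTO = { [D → num . T T], [T → . ; ; Y], [T → . b] }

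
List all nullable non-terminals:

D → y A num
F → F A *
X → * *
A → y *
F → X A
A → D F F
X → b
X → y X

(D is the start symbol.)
There are no ε-productions, so no non-terminal can derive ε.
No non-terminals are nullable.

Answer: None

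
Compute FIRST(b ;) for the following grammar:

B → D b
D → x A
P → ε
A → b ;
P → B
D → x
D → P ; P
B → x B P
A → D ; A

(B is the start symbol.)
To compute FIRST(b ;), process the symbols left to right:
Symbol b is a terminal. Add 'b' and stop.
FIRST(b ;) = { 'b' }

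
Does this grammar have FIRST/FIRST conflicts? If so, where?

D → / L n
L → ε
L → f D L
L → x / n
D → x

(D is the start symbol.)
Productions for D:
  D → / L n: FIRST = { '/' }
  D → x: FIRST = { 'x' }
Productions for L:
  L → ε: FIRST = { ε }
  L → f D L: FIRST = { 'f' }
  L → x / n: FIRST = { 'x' }

All alternatives of each non-terminal have pairwise disjoint FIRST sets.

Answer: No FIRST/FIRST conflicts.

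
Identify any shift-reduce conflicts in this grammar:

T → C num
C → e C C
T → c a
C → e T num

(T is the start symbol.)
No shift-reduce conflicts

A shift-reduce conflict occurs when an LR(0) state has both:
  - a complete (reduce) item [A → α .] (dot at the end), and
  - a shift item [B → β . c γ] (dot before a terminal).

Augment with T' → T and build the canonical LR(0) collection (I0 = CLOSURE({[T' → . T]}), then GOTO on every symbol after a dot until no new states appear). It has 11 states:
  I0: { [C → . e C C], [C → . e T num], [T → . C num], [T → . c a], [T' → . T] }  — shift
  I1: { [T → C . num] }  — shift
  I2: { [T' → T .] }  — accept
  I3: { [T → c . a] }  — shift
  I4: { [C → . e C C], [C → . e T num], [C → e . C C], [C → e . T num], [T → . C num], [T → . c a] }  — shift
  I5: { [C → . e C C], [C → . e T num], [C → e C . C], [T → C . num] }  — shift
  I6: { [C → e T . num] }  — shift
  I7: { [C → e T num .] }  — reduce
  I8: { [C → e C C .] }  — reduce
  I9: { [T → C num .] }  — reduce
  I10: { [T → c a .] }  — reduce

No state contains both a complete item and a shift item.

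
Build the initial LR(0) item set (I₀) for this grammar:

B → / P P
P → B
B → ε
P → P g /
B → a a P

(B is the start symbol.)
{ [B → . / P P], [B → . a a P], [B → .], [B' → . B] }

First, augment the grammar with B' → B
I₀ = CLOSURE({ [B' → . B] }):
  [B' → . B] has the dot before B: add [B → . / P P], [B → .], [B → . a a P]
No further items can be added.

I₀ = { [B → . / P P], [B → . a a P], [B → .], [B' → . B] }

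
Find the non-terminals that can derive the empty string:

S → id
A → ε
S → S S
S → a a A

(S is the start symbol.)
A non-terminal is nullable if it can derive ε (the empty string): either it has an ε-production, or it has a production whose right-hand side consists entirely of nullable non-terminals.

ε-productions: A → ε
So A is immediately nullable.
No further non-terminal can be added: every production for the remaining non-terminals contains a terminal or a non-nullable non-terminal.
Nullable = { 'A' }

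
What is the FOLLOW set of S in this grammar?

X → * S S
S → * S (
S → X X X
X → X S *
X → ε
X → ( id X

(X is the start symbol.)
In X → * S S: S is followed by S, add FIRST(S) \ {ε} = { '(', '*' }
  S is nullable, so also add FOLLOW(X)
In X → * S S: S is at the end, add FOLLOW(X)
In S → * S (: S is followed by '(', add FIRST('(') \ {ε} = { '(' }
In X → X S *: S is followed by '*', add FIRST('*') \ {ε} = { '*' }

The FOLLOW sets referred to above (computed the same way, to a fixed point):
  FOLLOW(X) = { $, '(', '*' }

Taking the union: FOLLOW(S) = { $, '(', '*' }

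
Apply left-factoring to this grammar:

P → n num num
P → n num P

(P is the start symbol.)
P → n num P'
P' → num
P' → P

Left-factoring transforms A → αβ₁ | αβ₂ into A → αA' and A' → β₁ | β₂
(α is the longest common prefix among the alternatives). Repeat until
no nonterminal has two alternatives with a common prefix.

Round 1: P has alternatives sharing prefix 'n num'. Introduce P': P → n num P'
  Add: P' → num
  Add: P' → P

No remaining common prefixes — done.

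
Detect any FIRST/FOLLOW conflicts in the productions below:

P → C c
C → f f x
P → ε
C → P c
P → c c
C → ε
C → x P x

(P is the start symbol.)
Yes. P → C c with FOLLOW(P) on { 'c', 'x' }; P → c c with FOLLOW(P) on { 'c' }; C → P c with FOLLOW(C) on { 'c' }

Nullable non-terminals: C, P.
FIRST sets used below: FIRST(P) = { 'c', 'f', 'x', ε }, FIRST(C) = { 'c', 'f', 'x', ε }

C: nullable alternative(s) C → ε; FOLLOW(C) = { 'c' }
  C → f f x: FIRST \ {ε} = { 'f' } — disjoint from FOLLOW(C)
  C → P c: FIRST \ {ε} = { 'c', 'f', 'x' } — overlaps FOLLOW(C) on { 'c' }: CONFLICT
  C → ε: FIRST \ {ε} = { } — this is the only nullable alternative, skip
  C → x P x: FIRST \ {ε} = { 'x' } — disjoint from FOLLOW(C)

P: nullable alternative(s) P → ε; FOLLOW(P) = { $, 'c', 'x' }
  P → C c: FIRST \ {ε} = { 'c', 'f', 'x' } — overlaps FOLLOW(P) on { 'c', 'x' }: CONFLICT
  P → ε: FIRST \ {ε} = { } — this is the only nullable alternative, skip
  P → c c: FIRST \ {ε} = { 'c' } — overlaps FOLLOW(P) on { 'c' }: CONFLICT

So the grammar has 3 FIRST/FOLLOW conflicts (marked CONFLICT above).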